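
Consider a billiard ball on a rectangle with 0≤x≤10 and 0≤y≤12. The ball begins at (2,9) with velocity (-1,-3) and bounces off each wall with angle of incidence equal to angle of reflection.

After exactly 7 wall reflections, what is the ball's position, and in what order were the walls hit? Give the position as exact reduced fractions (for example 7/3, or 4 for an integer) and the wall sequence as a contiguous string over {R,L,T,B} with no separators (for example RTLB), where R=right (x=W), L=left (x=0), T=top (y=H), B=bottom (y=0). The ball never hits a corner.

1. t=2 → L at (0,3); v=(1,-3)
2. t=1 → B at (1,0); v=(1,3)
3. t=4 → T at (5,12); v=(1,-3)
4. t=4 → B at (9,0); v=(1,3)
5. t=1 → R at (10,3); v=(-1,3)
6. t=3 → T at (7,12); v=(-1,-3)
7. t=4 → B at (3,0); v=(-1,3)

Final position: (3,0)
Wall sequence: LBTBRTB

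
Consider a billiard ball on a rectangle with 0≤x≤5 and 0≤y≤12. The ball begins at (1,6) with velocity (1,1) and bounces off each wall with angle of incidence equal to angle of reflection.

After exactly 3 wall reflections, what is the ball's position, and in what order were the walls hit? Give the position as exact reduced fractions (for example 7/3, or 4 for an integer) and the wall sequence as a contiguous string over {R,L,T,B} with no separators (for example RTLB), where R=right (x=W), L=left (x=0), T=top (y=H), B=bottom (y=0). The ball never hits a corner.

1. t=4 → R at (5,10); v=(-1,1)
2. t=2 → T at (3,12); v=(-1,-1)
3. t=3 → L at (0,9); v=(1,-1)

Final position: (0,9)
Wall sequence: RTL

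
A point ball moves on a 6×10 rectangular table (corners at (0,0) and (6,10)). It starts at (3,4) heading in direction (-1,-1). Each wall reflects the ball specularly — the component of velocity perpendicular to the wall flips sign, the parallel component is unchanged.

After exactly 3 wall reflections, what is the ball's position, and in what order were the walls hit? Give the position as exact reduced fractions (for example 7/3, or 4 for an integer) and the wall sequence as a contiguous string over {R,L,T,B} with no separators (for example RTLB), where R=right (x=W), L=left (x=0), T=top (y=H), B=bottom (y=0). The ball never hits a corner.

Final position: (6,5)
Wall sequence: LBR

1. t=3 → L at (0,1); v=(1,-1)
2. t=1 → B at (1,0); v=(1,1)
3. t=5 → R at (6,5); v=(-1,1)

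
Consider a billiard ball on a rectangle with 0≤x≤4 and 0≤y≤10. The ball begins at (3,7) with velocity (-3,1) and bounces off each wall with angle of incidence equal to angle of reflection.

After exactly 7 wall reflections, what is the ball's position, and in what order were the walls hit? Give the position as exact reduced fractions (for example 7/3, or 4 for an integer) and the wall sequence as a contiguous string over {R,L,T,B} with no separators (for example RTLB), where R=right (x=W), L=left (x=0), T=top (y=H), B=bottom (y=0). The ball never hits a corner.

1. t=1 → L at (0,8); v=(3,1)
2. t=4/3 → R at (4,28/3); v=(-3,1)
3. t=2/3 → T at (2,10); v=(-3,-1)
4. t=2/3 → L at (0,28/3); v=(3,-1)
5. t=4/3 → R at (4,8); v=(-3,-1)
6. t=4/3 → L at (0,20/3); v=(3,-1)
7. t=4/3 → R at (4,16/3); v=(-3,-1)

Final position: (4,16/3)
Wall sequence: LRTLRLR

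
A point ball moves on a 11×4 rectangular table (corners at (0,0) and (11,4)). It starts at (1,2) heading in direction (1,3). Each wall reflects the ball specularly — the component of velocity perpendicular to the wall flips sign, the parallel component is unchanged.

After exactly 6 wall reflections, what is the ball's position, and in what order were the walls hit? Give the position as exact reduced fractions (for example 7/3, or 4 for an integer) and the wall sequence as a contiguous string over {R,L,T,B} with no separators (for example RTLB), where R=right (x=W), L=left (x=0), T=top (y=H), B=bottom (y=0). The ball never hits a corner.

1. t=2/3 → T at (5/3,4); v=(1,-3)
2. t=4/3 → B at (3,0); v=(1,3)
3. t=4/3 → T at (13/3,4); v=(1,-3)
4. t=4/3 → B at (17/3,0); v=(1,3)
5. t=4/3 → T at (7,4); v=(1,-3)
6. t=4/3 → B at (25/3,0); v=(1,3)

Final position: (25/3,0)
Wall sequence: TBTBTB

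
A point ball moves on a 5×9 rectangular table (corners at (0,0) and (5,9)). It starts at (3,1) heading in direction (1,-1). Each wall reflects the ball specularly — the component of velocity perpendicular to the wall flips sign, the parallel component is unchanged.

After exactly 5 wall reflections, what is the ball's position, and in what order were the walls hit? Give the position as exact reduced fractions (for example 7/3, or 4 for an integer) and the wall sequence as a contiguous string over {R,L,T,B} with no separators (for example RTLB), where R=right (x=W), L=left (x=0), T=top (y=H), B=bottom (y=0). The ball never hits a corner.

1. t=1 → B at (4,0); v=(1,1)
2. t=1 → R at (5,1); v=(-1,1)
3. t=5 → L at (0,6); v=(1,1)
4. t=3 → T at (3,9); v=(1,-1)
5. t=2 → R at (5,7); v=(-1,-1)

Final position: (5,7)
Wall sequence: BRLTR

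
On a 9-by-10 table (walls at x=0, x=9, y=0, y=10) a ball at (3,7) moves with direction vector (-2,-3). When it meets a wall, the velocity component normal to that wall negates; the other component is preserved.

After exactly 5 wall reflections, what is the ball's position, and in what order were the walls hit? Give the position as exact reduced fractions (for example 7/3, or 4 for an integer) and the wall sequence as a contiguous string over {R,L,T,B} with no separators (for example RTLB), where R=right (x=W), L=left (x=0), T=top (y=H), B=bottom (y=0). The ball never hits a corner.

1. t=3/2 → L at (0,5/2); v=(2,-3)
2. t=5/6 → B at (5/3,0); v=(2,3)
3. t=10/3 → T at (25/3,10); v=(2,-3)
4. t=1/3 → R at (9,9); v=(-2,-3)
5. t=3 → B at (3,0); v=(-2,3)

Final position: (3,0)
Wall sequence: LBTRB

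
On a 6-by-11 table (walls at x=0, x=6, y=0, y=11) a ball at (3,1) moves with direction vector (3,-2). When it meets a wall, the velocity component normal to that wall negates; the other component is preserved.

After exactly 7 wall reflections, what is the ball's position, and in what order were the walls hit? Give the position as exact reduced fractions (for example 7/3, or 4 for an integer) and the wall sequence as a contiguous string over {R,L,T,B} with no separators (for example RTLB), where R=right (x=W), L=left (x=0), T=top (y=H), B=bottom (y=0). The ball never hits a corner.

Final position: (6,5)
Wall sequence: BRLRTLR

1. t=1/2 → B at (9/2,0); v=(3,2)
2. t=1/2 → R at (6,1); v=(-3,2)
3. t=2 → L at (0,5); v=(3,2)
4. t=2 → R at (6,9); v=(-3,2)
5. t=1 → T at (3,11); v=(-3,-2)
6. t=1 → L at (0,9); v=(3,-2)
7. t=2 → R at (6,5); v=(-3,-2)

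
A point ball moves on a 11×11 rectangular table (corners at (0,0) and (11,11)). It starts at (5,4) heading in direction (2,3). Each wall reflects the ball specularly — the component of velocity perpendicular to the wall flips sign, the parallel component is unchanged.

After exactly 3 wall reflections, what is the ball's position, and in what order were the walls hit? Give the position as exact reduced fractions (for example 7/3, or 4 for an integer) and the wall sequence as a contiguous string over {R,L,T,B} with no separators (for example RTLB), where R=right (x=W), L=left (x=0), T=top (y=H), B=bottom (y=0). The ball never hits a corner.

1. t=7/3 → T at (29/3,11); v=(2,-3)
2. t=2/3 → R at (11,9); v=(-2,-3)
3. t=3 → B at (5,0); v=(-2,3)

Final position: (5,0)
Wall sequence: TRB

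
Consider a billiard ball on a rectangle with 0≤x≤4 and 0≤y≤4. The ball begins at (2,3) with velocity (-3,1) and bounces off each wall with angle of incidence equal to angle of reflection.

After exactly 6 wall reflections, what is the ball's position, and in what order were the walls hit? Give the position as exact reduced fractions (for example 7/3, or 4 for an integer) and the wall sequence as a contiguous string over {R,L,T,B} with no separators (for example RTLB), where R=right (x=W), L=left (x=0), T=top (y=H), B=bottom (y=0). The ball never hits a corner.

1. t=2/3 → L at (0,11/3); v=(3,1)
2. t=1/3 → T at (1,4); v=(3,-1)
3. t=1 → R at (4,3); v=(-3,-1)
4. t=4/3 → L at (0,5/3); v=(3,-1)
5. t=4/3 → R at (4,1/3); v=(-3,-1)
6. t=1/3 → B at (3,0); v=(-3,1)

Final position: (3,0)
Wall sequence: LTRLRB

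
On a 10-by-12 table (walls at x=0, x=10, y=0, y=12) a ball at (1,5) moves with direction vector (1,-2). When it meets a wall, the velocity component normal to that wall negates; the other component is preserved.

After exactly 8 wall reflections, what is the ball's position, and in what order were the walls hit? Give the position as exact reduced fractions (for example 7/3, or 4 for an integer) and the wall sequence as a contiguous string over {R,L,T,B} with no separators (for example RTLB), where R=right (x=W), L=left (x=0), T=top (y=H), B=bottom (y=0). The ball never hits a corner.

1. t=5/2 → B at (7/2,0); v=(1,2)
2. t=6 → T at (19/2,12); v=(1,-2)
3. t=1/2 → R at (10,11); v=(-1,-2)
4. t=11/2 → B at (9/2,0); v=(-1,2)
5. t=9/2 → L at (0,9); v=(1,2)
6. t=3/2 → T at (3/2,12); v=(1,-2)
7. t=6 → B at (15/2,0); v=(1,2)
8. t=5/2 → R at (10,5); v=(-1,2)

Final position: (10,5)
Wall sequence: BTRBLTBR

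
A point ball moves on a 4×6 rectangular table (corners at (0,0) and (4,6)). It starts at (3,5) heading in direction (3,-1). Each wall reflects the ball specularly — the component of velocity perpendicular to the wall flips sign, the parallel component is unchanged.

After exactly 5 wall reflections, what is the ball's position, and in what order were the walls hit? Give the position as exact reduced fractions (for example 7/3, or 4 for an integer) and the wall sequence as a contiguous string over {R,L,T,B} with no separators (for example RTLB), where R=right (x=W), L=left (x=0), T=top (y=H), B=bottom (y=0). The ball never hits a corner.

1. t=1/3 → R at (4,14/3); v=(-3,-1)
2. t=4/3 → L at (0,10/3); v=(3,-1)
3. t=4/3 → R at (4,2); v=(-3,-1)
4. t=4/3 → L at (0,2/3); v=(3,-1)
5. t=2/3 → B at (2,0); v=(3,1)

Final position: (2,0)
Wall sequence: RLRLB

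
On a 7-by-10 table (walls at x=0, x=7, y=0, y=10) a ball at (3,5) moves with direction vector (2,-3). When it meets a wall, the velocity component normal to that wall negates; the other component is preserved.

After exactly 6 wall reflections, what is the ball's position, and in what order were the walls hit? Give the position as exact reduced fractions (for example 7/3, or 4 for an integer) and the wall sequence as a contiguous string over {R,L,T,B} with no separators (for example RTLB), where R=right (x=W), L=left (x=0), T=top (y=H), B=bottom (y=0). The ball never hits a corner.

1. t=5/3 → B at (19/3,0); v=(2,3)
2. t=1/3 → R at (7,1); v=(-2,3)
3. t=3 → T at (1,10); v=(-2,-3)
4. t=1/2 → L at (0,17/2); v=(2,-3)
5. t=17/6 → B at (17/3,0); v=(2,3)
6. t=2/3 → R at (7,2); v=(-2,3)

Final position: (7,2)
Wall sequence: BRTLBR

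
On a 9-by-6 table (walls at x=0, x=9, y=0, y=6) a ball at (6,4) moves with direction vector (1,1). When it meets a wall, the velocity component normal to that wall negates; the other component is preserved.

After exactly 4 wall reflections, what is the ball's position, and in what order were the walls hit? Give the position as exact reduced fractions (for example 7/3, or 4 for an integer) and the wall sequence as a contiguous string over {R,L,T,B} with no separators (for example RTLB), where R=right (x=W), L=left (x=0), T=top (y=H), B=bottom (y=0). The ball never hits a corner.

1. t=2 → T at (8,6); v=(1,-1)
2. t=1 → R at (9,5); v=(-1,-1)
3. t=5 → B at (4,0); v=(-1,1)
4. t=4 → L at (0,4); v=(1,1)

Final position: (0,4)
Wall sequence: TRBL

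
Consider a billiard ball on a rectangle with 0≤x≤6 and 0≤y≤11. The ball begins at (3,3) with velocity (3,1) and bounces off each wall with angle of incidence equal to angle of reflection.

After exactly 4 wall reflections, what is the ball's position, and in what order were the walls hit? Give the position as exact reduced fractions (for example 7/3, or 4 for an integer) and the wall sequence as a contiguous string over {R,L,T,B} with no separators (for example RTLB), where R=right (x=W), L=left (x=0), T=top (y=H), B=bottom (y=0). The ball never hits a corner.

Final position: (0,10)
Wall sequence: RLRL

1. t=1 → R at (6,4); v=(-3,1)
2. t=2 → L at (0,6); v=(3,1)
3. t=2 → R at (6,8); v=(-3,1)
4. t=2 → L at (0,10); v=(3,1)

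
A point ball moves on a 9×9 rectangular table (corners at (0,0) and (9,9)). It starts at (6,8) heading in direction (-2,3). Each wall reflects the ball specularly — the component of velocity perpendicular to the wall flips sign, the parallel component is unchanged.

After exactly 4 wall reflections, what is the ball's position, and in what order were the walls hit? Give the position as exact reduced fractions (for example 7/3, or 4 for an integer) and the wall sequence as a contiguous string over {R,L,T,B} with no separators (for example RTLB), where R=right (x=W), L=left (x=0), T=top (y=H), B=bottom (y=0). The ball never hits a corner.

1. t=1/3 → T at (16/3,9); v=(-2,-3)
2. t=8/3 → L at (0,1); v=(2,-3)
3. t=1/3 → B at (2/3,0); v=(2,3)
4. t=3 → T at (20/3,9); v=(2,-3)

Final position: (20/3,9)
Wall sequence: TLBT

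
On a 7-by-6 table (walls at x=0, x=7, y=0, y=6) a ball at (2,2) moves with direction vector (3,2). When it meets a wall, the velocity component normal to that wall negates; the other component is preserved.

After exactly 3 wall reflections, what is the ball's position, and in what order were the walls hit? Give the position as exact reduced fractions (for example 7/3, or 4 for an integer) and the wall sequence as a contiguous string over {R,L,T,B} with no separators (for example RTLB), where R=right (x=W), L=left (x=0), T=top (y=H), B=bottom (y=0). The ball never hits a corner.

Final position: (0,2)
Wall sequence: RTL

1. t=5/3 → R at (7,16/3); v=(-3,2)
2. t=1/3 → T at (6,6); v=(-3,-2)
3. t=2 → L at (0,2); v=(3,-2)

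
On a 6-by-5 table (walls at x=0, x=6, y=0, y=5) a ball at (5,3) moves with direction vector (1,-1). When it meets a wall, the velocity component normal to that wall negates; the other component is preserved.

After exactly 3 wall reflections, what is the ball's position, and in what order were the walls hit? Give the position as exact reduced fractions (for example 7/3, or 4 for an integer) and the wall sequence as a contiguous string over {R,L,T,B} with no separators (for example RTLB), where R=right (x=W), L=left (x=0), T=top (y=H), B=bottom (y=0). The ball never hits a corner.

1. t=1 → R at (6,2); v=(-1,-1)
2. t=2 → B at (4,0); v=(-1,1)
3. t=4 → L at (0,4); v=(1,1)

Final position: (0,4)
Wall sequence: RBL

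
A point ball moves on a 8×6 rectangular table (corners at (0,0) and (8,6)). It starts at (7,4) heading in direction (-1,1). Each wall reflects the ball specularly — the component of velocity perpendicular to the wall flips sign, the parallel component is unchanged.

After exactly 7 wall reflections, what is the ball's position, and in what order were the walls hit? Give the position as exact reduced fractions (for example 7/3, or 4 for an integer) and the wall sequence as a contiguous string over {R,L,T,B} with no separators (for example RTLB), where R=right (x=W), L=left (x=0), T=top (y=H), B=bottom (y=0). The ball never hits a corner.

Final position: (0,3)
Wall sequence: TLBTRBL

1. t=2 → T at (5,6); v=(-1,-1)
2. t=5 → L at (0,1); v=(1,-1)
3. t=1 → B at (1,0); v=(1,1)
4. t=6 → T at (7,6); v=(1,-1)
5. t=1 → R at (8,5); v=(-1,-1)
6. t=5 → B at (3,0); v=(-1,1)
7. t=3 → L at (0,3); v=(1,1)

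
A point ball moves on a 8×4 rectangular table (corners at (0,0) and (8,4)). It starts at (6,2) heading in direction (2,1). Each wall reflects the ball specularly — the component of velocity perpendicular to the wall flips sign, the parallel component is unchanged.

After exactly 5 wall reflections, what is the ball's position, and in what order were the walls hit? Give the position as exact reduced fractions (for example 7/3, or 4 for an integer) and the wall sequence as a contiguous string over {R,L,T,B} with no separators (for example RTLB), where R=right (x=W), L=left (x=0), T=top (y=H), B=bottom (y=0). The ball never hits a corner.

1. t=1 → R at (8,3); v=(-2,1)
2. t=1 → T at (6,4); v=(-2,-1)
3. t=3 → L at (0,1); v=(2,-1)
4. t=1 → B at (2,0); v=(2,1)
5. t=3 → R at (8,3); v=(-2,1)

Final position: (8,3)
Wall sequence: RTLBR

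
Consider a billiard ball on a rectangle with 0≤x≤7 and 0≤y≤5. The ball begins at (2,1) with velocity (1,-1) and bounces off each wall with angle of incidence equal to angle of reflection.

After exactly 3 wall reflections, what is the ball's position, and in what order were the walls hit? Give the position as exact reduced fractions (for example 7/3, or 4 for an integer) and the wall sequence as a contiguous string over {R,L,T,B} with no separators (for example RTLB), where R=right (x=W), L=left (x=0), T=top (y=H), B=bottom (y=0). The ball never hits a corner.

Final position: (6,5)
Wall sequence: BRT

1. t=1 → B at (3,0); v=(1,1)
2. t=4 → R at (7,4); v=(-1,1)
3. t=1 → T at (6,5); v=(-1,-1)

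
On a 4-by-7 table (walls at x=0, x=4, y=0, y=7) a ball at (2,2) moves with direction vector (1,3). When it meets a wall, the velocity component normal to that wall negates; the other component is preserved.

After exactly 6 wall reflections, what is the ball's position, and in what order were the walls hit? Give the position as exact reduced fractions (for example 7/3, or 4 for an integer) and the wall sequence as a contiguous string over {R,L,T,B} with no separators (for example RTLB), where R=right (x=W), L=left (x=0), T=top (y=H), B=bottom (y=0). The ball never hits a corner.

Final position: (8/3,0)
Wall sequence: TRBLTB

1. t=5/3 → T at (11/3,7); v=(1,-3)
2. t=1/3 → R at (4,6); v=(-1,-3)
3. t=2 → B at (2,0); v=(-1,3)
4. t=2 → L at (0,6); v=(1,3)
5. t=1/3 → T at (1/3,7); v=(1,-3)
6. t=7/3 → B at (8/3,0); v=(1,3)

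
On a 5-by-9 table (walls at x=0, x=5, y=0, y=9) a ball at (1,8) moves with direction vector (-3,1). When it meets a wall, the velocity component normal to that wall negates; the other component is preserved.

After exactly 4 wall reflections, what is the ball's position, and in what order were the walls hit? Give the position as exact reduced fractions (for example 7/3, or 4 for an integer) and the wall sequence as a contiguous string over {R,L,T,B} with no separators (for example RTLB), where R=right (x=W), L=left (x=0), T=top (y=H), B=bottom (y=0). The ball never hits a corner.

Final position: (0,19/3)
Wall sequence: LTRL

1. t=1/3 → L at (0,25/3); v=(3,1)
2. t=2/3 → T at (2,9); v=(3,-1)
3. t=1 → R at (5,8); v=(-3,-1)
4. t=5/3 → L at (0,19/3); v=(3,-1)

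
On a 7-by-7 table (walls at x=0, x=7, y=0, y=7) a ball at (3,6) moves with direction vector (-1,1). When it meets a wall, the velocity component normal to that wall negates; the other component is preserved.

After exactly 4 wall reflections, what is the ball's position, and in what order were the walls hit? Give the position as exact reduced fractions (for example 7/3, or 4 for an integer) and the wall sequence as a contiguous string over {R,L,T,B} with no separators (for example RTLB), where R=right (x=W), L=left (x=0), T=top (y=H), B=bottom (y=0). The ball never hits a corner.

1. t=1 → T at (2,7); v=(-1,-1)
2. t=2 → L at (0,5); v=(1,-1)
3. t=5 → B at (5,0); v=(1,1)
4. t=2 → R at (7,2); v=(-1,1)

Final position: (7,2)
Wall sequence: TLBR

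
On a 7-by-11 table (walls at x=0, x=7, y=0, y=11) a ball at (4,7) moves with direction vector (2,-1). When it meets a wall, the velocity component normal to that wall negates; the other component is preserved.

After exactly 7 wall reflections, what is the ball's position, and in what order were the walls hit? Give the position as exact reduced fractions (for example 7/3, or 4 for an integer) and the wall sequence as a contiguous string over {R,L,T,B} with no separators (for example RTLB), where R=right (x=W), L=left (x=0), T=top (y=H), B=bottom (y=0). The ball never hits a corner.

Final position: (2,11)
Wall sequence: RLBRLRT

1. t=3/2 → R at (7,11/2); v=(-2,-1)
2. t=7/2 → L at (0,2); v=(2,-1)
3. t=2 → B at (4,0); v=(2,1)
4. t=3/2 → R at (7,3/2); v=(-2,1)
5. t=7/2 → L at (0,5); v=(2,1)
6. t=7/2 → R at (7,17/2); v=(-2,1)
7. t=5/2 → T at (2,11); v=(-2,-1)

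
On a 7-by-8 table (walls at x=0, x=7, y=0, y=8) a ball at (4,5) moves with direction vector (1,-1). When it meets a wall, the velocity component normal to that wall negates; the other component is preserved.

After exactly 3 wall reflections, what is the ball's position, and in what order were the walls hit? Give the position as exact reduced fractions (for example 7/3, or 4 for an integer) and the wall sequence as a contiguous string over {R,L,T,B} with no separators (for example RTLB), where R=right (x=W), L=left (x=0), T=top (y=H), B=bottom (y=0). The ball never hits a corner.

Final position: (0,5)
Wall sequence: RBL

1. t=3 → R at (7,2); v=(-1,-1)
2. t=2 → B at (5,0); v=(-1,1)
3. t=5 → L at (0,5); v=(1,1)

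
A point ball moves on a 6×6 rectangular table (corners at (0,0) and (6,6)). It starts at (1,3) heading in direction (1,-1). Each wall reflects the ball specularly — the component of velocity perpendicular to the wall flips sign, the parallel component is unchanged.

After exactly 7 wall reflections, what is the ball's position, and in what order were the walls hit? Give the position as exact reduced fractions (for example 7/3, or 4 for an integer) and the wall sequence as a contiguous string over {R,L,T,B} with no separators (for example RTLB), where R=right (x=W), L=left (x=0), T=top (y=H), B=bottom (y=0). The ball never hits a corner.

Final position: (2,6)
Wall sequence: BRTLBRT

1. t=3 → B at (4,0); v=(1,1)
2. t=2 → R at (6,2); v=(-1,1)
3. t=4 → T at (2,6); v=(-1,-1)
4. t=2 → L at (0,4); v=(1,-1)
5. t=4 → B at (4,0); v=(1,1)
6. t=2 → R at (6,2); v=(-1,1)
7. t=4 → T at (2,6); v=(-1,-1)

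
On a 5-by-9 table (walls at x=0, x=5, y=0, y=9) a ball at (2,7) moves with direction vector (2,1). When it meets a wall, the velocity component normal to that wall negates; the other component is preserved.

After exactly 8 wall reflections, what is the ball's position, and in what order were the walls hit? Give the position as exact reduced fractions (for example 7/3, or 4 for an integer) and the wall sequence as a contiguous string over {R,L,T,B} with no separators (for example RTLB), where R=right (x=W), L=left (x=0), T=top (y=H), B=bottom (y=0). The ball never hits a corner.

Final position: (0,3)
Wall sequence: RTLRLBRL

1. t=3/2 → R at (5,17/2); v=(-2,1)
2. t=1/2 → T at (4,9); v=(-2,-1)
3. t=2 → L at (0,7); v=(2,-1)
4. t=5/2 → R at (5,9/2); v=(-2,-1)
5. t=5/2 → L at (0,2); v=(2,-1)
6. t=2 → B at (4,0); v=(2,1)
7. t=1/2 → R at (5,1/2); v=(-2,1)
8. t=5/2 → L at (0,3); v=(2,1)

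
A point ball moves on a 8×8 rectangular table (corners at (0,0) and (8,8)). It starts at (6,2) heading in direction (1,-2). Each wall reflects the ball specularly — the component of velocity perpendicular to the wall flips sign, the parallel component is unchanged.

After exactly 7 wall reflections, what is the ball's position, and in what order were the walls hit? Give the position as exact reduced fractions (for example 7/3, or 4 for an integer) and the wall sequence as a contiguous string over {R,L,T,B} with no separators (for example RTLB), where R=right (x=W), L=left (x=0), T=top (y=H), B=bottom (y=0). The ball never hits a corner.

Final position: (7,0)
Wall sequence: BRTBLTB

1. t=1 → B at (7,0); v=(1,2)
2. t=1 → R at (8,2); v=(-1,2)
3. t=3 → T at (5,8); v=(-1,-2)
4. t=4 → B at (1,0); v=(-1,2)
5. t=1 → L at (0,2); v=(1,2)
6. t=3 → T at (3,8); v=(1,-2)
7. t=4 → B at (7,0); v=(1,2)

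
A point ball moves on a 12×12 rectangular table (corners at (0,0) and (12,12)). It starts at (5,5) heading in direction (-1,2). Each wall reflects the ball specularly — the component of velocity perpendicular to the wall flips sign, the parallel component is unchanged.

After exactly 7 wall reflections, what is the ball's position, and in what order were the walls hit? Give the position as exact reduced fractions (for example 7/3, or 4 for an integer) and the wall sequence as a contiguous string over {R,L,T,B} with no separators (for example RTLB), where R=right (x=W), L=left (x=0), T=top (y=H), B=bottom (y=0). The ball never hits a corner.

1. t=7/2 → T at (3/2,12); v=(-1,-2)
2. t=3/2 → L at (0,9); v=(1,-2)
3. t=9/2 → B at (9/2,0); v=(1,2)
4. t=6 → T at (21/2,12); v=(1,-2)
5. t=3/2 → R at (12,9); v=(-1,-2)
6. t=9/2 → B at (15/2,0); v=(-1,2)
7. t=6 → T at (3/2,12); v=(-1,-2)

Final position: (3/2,12)
Wall sequence: TLBTRBT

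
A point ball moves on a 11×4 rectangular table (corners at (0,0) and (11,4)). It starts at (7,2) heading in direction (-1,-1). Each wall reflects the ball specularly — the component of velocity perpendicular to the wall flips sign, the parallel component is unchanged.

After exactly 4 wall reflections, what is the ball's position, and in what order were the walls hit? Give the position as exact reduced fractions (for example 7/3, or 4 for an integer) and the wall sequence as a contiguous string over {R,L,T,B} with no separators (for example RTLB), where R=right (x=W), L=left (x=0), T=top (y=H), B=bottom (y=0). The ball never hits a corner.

1. t=2 → B at (5,0); v=(-1,1)
2. t=4 → T at (1,4); v=(-1,-1)
3. t=1 → L at (0,3); v=(1,-1)
4. t=3 → B at (3,0); v=(1,1)

Final position: (3,0)
Wall sequence: BTLB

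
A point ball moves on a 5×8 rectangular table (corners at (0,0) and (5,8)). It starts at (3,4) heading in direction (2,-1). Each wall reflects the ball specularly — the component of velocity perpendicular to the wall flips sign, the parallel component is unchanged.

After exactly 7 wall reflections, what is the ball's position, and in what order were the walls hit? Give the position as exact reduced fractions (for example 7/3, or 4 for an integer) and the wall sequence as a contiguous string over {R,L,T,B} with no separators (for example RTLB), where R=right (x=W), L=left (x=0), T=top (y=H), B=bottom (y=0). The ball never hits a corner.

Final position: (3,8)
Wall sequence: RLBRLRT

1. t=1 → R at (5,3); v=(-2,-1)
2. t=5/2 → L at (0,1/2); v=(2,-1)
3. t=1/2 → B at (1,0); v=(2,1)
4. t=2 → R at (5,2); v=(-2,1)
5. t=5/2 → L at (0,9/2); v=(2,1)
6. t=5/2 → R at (5,7); v=(-2,1)
7. t=1 → T at (3,8); v=(-2,-1)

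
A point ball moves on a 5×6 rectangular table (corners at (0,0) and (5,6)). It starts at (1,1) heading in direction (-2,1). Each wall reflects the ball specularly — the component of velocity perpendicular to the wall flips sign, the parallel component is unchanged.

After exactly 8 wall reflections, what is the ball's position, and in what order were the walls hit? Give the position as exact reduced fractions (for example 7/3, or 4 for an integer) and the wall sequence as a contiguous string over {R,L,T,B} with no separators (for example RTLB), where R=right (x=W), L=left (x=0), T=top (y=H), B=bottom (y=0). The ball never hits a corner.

Final position: (5,2)
Wall sequence: LRTLRLBR

1. t=1/2 → L at (0,3/2); v=(2,1)
2. t=5/2 → R at (5,4); v=(-2,1)
3. t=2 → T at (1,6); v=(-2,-1)
4. t=1/2 → L at (0,11/2); v=(2,-1)
5. t=5/2 → R at (5,3); v=(-2,-1)
6. t=5/2 → L at (0,1/2); v=(2,-1)
7. t=1/2 → B at (1,0); v=(2,1)
8. t=2 → R at (5,2); v=(-2,1)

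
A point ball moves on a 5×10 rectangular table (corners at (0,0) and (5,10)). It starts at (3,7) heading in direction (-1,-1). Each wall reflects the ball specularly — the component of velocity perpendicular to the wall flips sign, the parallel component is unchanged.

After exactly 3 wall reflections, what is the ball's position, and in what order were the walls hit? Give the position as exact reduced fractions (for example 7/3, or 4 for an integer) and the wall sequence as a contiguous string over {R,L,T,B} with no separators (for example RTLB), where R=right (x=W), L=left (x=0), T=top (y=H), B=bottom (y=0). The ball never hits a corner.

Final position: (5,1)
Wall sequence: LBR

1. t=3 → L at (0,4); v=(1,-1)
2. t=4 → B at (4,0); v=(1,1)
3. t=1 → R at (5,1); v=(-1,1)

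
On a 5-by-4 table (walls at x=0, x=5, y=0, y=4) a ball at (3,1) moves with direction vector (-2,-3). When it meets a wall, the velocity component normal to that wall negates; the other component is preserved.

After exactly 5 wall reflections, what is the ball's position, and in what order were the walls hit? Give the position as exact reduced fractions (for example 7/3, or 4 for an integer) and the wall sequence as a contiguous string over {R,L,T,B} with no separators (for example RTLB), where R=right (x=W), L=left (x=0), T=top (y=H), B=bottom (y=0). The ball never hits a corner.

Final position: (5,3)
Wall sequence: BLTBR

1. t=1/3 → B at (7/3,0); v=(-2,3)
2. t=7/6 → L at (0,7/2); v=(2,3)
3. t=1/6 → T at (1/3,4); v=(2,-3)
4. t=4/3 → B at (3,0); v=(2,3)
5. t=1 → R at (5,3); v=(-2,3)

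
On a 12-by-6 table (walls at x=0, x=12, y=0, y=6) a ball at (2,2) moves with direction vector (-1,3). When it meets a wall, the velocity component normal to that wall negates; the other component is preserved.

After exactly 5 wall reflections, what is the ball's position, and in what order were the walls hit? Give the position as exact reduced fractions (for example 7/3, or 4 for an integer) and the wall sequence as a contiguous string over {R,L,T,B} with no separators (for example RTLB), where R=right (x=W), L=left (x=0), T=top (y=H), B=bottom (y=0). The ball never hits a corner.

1. t=4/3 → T at (2/3,6); v=(-1,-3)
2. t=2/3 → L at (0,4); v=(1,-3)
3. t=4/3 → B at (4/3,0); v=(1,3)
4. t=2 → T at (10/3,6); v=(1,-3)
5. t=2 → B at (16/3,0); v=(1,3)

Final position: (16/3,0)
Wall sequence: TLBTB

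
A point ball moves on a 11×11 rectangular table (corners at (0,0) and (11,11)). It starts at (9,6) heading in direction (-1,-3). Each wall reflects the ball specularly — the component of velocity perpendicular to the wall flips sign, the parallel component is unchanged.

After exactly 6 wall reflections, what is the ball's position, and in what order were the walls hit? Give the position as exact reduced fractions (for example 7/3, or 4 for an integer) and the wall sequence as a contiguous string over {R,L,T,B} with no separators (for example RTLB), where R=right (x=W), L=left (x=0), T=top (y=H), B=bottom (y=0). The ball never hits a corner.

1. t=2 → B at (7,0); v=(-1,3)
2. t=11/3 → T at (10/3,11); v=(-1,-3)
3. t=10/3 → L at (0,1); v=(1,-3)
4. t=1/3 → B at (1/3,0); v=(1,3)
5. t=11/3 → T at (4,11); v=(1,-3)
6. t=11/3 → B at (23/3,0); v=(1,3)

Final position: (23/3,0)
Wall sequence: BTLBTB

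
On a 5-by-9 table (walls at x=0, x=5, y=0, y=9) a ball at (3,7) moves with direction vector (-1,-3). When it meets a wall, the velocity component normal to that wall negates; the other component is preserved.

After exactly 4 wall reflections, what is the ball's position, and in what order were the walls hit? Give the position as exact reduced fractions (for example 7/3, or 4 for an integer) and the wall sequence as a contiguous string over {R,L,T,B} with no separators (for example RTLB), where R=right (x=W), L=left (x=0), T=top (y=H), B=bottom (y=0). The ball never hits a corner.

1. t=7/3 → B at (2/3,0); v=(-1,3)
2. t=2/3 → L at (0,2); v=(1,3)
3. t=7/3 → T at (7/3,9); v=(1,-3)
4. t=8/3 → R at (5,1); v=(-1,-3)

Final position: (5,1)
Wall sequence: BLTR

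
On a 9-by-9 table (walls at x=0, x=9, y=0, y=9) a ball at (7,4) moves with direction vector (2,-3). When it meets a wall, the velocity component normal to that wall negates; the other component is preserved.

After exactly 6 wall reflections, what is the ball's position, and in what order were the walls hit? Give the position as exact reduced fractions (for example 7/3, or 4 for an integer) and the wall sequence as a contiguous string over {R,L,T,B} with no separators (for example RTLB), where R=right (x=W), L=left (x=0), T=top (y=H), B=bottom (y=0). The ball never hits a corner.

1. t=1 → R at (9,1); v=(-2,-3)
2. t=1/3 → B at (25/3,0); v=(-2,3)
3. t=3 → T at (7/3,9); v=(-2,-3)
4. t=7/6 → L at (0,11/2); v=(2,-3)
5. t=11/6 → B at (11/3,0); v=(2,3)
6. t=8/3 → R at (9,8); v=(-2,3)

Final position: (9,8)
Wall sequence: RBTLBR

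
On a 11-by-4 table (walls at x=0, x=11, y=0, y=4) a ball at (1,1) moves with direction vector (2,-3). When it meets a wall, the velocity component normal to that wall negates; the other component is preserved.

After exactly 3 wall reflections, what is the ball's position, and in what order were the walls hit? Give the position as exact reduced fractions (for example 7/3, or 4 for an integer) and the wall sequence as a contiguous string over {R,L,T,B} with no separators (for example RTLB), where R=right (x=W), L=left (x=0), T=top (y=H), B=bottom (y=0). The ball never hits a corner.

Final position: (7,0)
Wall sequence: BTB

1. t=1/3 → B at (5/3,0); v=(2,3)
2. t=4/3 → T at (13/3,4); v=(2,-3)
3. t=4/3 → B at (7,0); v=(2,3)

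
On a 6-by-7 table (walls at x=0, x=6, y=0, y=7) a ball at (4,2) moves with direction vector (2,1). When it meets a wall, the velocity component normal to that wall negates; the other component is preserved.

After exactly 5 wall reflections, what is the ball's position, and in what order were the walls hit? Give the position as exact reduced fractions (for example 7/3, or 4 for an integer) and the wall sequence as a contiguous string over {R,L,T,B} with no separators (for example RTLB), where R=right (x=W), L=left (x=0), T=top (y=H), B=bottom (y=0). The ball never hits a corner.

1. t=1 → R at (6,3); v=(-2,1)
2. t=3 → L at (0,6); v=(2,1)
3. t=1 → T at (2,7); v=(2,-1)
4. t=2 → R at (6,5); v=(-2,-1)
5. t=3 → L at (0,2); v=(2,-1)

Final position: (0,2)
Wall sequence: RLTRL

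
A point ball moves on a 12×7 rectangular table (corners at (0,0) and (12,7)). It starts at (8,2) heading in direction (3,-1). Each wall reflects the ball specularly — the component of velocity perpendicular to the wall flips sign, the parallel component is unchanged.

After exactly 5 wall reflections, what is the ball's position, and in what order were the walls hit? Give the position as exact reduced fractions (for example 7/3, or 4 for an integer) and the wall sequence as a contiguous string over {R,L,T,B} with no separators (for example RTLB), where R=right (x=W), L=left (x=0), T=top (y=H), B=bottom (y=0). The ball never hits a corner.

Final position: (12,20/3)
Wall sequence: RBLTR

1. t=4/3 → R at (12,2/3); v=(-3,-1)
2. t=2/3 → B at (10,0); v=(-3,1)
3. t=10/3 → L at (0,10/3); v=(3,1)
4. t=11/3 → T at (11,7); v=(3,-1)
5. t=1/3 → R at (12,20/3); v=(-3,-1)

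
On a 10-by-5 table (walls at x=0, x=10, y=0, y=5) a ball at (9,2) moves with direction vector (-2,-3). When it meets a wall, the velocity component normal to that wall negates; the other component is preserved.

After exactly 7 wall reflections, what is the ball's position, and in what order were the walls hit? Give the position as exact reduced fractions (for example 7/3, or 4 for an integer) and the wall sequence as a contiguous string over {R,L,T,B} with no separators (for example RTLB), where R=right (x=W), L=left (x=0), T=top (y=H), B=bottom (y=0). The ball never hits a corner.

Final position: (9,5)
Wall sequence: BTBLTBT

1. t=2/3 → B at (23/3,0); v=(-2,3)
2. t=5/3 → T at (13/3,5); v=(-2,-3)
3. t=5/3 → B at (1,0); v=(-2,3)
4. t=1/2 → L at (0,3/2); v=(2,3)
5. t=7/6 → T at (7/3,5); v=(2,-3)
6. t=5/3 → B at (17/3,0); v=(2,3)
7. t=5/3 → T at (9,5); v=(2,-3)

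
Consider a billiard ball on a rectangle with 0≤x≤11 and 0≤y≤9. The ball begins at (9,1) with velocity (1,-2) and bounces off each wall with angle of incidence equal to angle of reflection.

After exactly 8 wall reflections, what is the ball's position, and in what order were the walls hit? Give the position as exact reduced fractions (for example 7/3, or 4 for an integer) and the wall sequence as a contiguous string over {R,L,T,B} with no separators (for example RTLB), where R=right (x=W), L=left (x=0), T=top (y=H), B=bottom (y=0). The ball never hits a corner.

1. t=1/2 → B at (19/2,0); v=(1,2)
2. t=3/2 → R at (11,3); v=(-1,2)
3. t=3 → T at (8,9); v=(-1,-2)
4. t=9/2 → B at (7/2,0); v=(-1,2)
5. t=7/2 → L at (0,7); v=(1,2)
6. t=1 → T at (1,9); v=(1,-2)
7. t=9/2 → B at (11/2,0); v=(1,2)
8. t=9/2 → T at (10,9); v=(1,-2)

Final position: (10,9)
Wall sequence: BRTBLTBT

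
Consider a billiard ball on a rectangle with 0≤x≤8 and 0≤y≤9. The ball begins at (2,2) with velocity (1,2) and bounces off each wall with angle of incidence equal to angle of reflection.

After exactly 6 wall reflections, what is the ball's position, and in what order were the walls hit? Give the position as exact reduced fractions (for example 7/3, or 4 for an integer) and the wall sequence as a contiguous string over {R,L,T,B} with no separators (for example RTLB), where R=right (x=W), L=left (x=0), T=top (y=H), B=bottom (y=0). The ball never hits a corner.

Final position: (3,0)
Wall sequence: TRBTLB

1. t=7/2 → T at (11/2,9); v=(1,-2)
2. t=5/2 → R at (8,4); v=(-1,-2)
3. t=2 → B at (6,0); v=(-1,2)
4. t=9/2 → T at (3/2,9); v=(-1,-2)
5. t=3/2 → L at (0,6); v=(1,-2)
6. t=3 → B at (3,0); v=(1,2)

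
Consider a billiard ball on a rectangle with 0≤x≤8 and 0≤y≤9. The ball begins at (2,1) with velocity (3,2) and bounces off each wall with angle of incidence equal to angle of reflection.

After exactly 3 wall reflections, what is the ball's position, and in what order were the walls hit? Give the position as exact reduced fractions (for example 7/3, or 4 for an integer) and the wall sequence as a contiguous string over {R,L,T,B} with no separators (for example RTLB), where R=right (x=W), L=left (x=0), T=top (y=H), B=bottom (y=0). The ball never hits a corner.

Final position: (0,23/3)
Wall sequence: RTL

1. t=2 → R at (8,5); v=(-3,2)
2. t=2 → T at (2,9); v=(-3,-2)
3. t=2/3 → L at (0,23/3); v=(3,-2)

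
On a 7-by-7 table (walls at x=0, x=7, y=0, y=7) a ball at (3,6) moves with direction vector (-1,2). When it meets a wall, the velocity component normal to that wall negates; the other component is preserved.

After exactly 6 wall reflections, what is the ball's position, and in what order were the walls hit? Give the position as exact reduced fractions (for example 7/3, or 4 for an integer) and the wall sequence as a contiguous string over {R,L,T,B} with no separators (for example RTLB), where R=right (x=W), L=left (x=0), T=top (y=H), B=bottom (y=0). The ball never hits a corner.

Final position: (6,0)
Wall sequence: TLBTRB

1. t=1/2 → T at (5/2,7); v=(-1,-2)
2. t=5/2 → L at (0,2); v=(1,-2)
3. t=1 → B at (1,0); v=(1,2)
4. t=7/2 → T at (9/2,7); v=(1,-2)
5. t=5/2 → R at (7,2); v=(-1,-2)
6. t=1 → B at (6,0); v=(-1,2)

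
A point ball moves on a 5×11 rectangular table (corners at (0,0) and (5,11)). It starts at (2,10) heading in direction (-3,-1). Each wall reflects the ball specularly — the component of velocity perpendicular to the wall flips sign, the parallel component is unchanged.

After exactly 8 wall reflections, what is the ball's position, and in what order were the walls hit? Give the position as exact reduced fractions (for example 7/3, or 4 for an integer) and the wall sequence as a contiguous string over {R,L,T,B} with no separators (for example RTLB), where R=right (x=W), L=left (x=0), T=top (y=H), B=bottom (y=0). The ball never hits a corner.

Final position: (0,2/3)
Wall sequence: LRLRLRBL

1. t=2/3 → L at (0,28/3); v=(3,-1)
2. t=5/3 → R at (5,23/3); v=(-3,-1)
3. t=5/3 → L at (0,6); v=(3,-1)
4. t=5/3 → R at (5,13/3); v=(-3,-1)
5. t=5/3 → L at (0,8/3); v=(3,-1)
6. t=5/3 → R at (5,1); v=(-3,-1)
7. t=1 → B at (2,0); v=(-3,1)
8. t=2/3 → L at (0,2/3); v=(3,1)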